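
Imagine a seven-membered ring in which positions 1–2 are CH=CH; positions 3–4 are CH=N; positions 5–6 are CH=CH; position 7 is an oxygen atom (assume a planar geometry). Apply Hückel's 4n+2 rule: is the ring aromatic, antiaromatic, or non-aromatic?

Antiaromatic

All ring atoms are sp² and supply a p orbital to the ring (each doubly-bonded ring atom is sp² with one p-orbital electron; the doubly-bonded nitrogens are pyridine-type — their lone pairs lie in the ring plane, leaving one electron in the p orbital; the oxygen donates one lone pair from its p orbital); the conjugation is uninterrupted.
Counting π electrons: 3 × 2 = 6 from the double-bond units + 2 from the O atom = 8.
A 4n π count (8, n = 2) in a planar conjugated ring means antiaromatic.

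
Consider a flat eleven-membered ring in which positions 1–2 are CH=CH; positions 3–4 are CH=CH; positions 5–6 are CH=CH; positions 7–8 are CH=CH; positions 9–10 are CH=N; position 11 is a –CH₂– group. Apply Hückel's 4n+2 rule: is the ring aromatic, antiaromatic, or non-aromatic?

The CH2 carbon is saturated: the tetrahedral CH₂ carbon is sp³ and has no p orbital in the ring π system. Conjugation is not continuous around the ring.
Without a continuous loop of overlapping p orbitals the Hückel electron count never comes into play.

Non-aromatic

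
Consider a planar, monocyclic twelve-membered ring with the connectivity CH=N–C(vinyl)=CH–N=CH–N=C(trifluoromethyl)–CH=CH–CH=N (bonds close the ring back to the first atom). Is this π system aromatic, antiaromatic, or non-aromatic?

All ring atoms are sp² and supply a p orbital to the ring (every atom in a ring double bond is sp² and brings one electron to the p orbital; the doubly-bonded nitrogens are pyridine-type — their lone pairs lie in the ring plane, leaving one electron in the p orbital); the conjugation is uninterrupted.
Counting π electrons: 6 × 2 = 12 from the 6 double-bond units.
A 4n π count (12, n = 3) in a planar conjugated ring means antiaromatic.

Antiaromatic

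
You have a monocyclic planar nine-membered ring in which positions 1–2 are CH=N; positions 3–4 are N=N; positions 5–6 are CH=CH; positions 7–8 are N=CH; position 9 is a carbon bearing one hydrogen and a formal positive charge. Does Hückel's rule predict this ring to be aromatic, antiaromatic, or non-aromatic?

Every ring atom contributes a p orbital perpendicular to the ring (each doubly-bonded ring atom is sp² with one p-orbital electron; the doubly-bonded nitrogens are pyridine-type — their lone pairs lie in the ring plane, leaving one electron in the p orbital; the carbocation has an empty p orbital), so the π system is cyclic and fully conjugated.
Counting π electrons: 4 × 2 = 8 from the double-bond units + 0 from the CH(+) atom = 8.
With 8 = 4·2 π electrons, Hückel's rule classifies the planar ring as antiaromatic.

Antiaromatic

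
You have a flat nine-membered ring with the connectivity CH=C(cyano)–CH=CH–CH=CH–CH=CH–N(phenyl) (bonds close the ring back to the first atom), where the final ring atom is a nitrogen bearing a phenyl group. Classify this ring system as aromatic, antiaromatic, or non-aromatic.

The p orbitals form a continuous loop: every atom in a ring double bond is sp² and brings one electron to the p orbital; the pyrrole-type nitrogen donates its lone pair from the p orbital. The ring is fully conjugated.
π-electron count: 4 × 2 = 8 from the double-bond units + 2 from the N(phenyl) atom = 10.
That gives a 4n+2 count (10, n = 2).

Aromatic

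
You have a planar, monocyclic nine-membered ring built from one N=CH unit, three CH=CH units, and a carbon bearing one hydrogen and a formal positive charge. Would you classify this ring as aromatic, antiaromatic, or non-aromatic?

Antiaromatic

Every ring atom contributes a p orbital perpendicular to the ring (the double-bond atoms are sp², each contributing one p electron; each sp² =N– keeps its lone pair in-plane and puts one electron into the π system; the carbocation has an empty p orbital), so the π system is cyclic and fully conjugated.
π-electron count: 4 × 2 = 8 from the double-bond units + 0 from the CH(+) atom = 8.
With 8 = 4·2 π electrons, Hückel's rule classifies the planar ring as antiaromatic.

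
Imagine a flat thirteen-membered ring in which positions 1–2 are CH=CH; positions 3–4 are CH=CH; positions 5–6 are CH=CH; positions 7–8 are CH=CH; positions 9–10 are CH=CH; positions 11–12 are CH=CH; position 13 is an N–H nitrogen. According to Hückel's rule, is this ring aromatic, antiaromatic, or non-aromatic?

Aromatic

Check conjugation: the double-bond atoms are sp², each contributing one p electron; the pyrrole-type nitrogen donates its lone pair from the p orbital — every position has a p orbital, so the cyclic π system is continuous.
Counting π electrons: 6 × 2 = 12 from the double-bond units + 2 from the NH atom = 14.
That gives a 4n+2 count (14, n = 3).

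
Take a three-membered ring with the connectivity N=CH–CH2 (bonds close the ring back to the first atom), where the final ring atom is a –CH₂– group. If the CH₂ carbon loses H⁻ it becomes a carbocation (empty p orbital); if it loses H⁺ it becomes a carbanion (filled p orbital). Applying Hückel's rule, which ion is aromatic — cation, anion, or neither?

The cation

In both ions every ring atom is sp² and contributes a p orbital, so both rings are fully conjugated.
Cation: 1 × 2 + 0 = 2 π electrons → 4(0)+2, aromatic.
Anion: 1 × 2 + 2 = 4 π electrons → 4(1), antiaromatic.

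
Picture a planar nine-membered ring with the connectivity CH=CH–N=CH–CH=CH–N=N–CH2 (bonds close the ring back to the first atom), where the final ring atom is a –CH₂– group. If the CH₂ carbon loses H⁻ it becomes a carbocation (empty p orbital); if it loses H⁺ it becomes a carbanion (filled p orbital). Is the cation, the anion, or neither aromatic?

Once that carbon is sp², every ring atom has a p orbital and both ions are fully conjugated.
Cation: 4 × 2 + 0 = 8 π electrons → 4(2), antiaromatic.
Anion: 4 × 2 + 2 = 10 π electrons → 4(2)+2, aromatic.

The anion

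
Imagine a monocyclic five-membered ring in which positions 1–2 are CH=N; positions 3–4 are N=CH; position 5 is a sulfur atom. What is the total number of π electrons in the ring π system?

Every ring atom contributes a p orbital perpendicular to the ring (each doubly-bonded ring atom is sp² with one p-orbital electron; each sp² =N– keeps its lone pair in-plane and puts one electron into the π system; the sulfur donates one lone pair from its p orbital), so the π system is cyclic and fully conjugated.
π-electron count: 2 × 2 = 4 from the double-bond units + 2 from the S atom = 6.

6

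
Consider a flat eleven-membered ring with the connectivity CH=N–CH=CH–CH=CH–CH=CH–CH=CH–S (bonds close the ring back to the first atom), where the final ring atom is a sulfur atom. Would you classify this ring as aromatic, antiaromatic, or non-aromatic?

Antiaromatic

Every ring atom contributes a p orbital perpendicular to the ring (the double-bond atoms are sp², each contributing one p electron; each =N– nitrogen is pyridine-type (lone pair in the sp² plane, one electron in the p orbital); the sulfur donates one lone pair from its p orbital), so the π system is cyclic and fully conjugated.
Counting π electrons: 5 × 2 = 10 from the double-bond units + 2 from the S atom = 12.
A 4n π count (12, n = 3) in a planar conjugated ring means antiaromatic.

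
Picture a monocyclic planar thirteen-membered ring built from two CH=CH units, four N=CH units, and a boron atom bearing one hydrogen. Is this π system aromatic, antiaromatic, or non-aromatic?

Check conjugation: each doubly-bonded ring atom is sp² with one p-orbital electron; each sp² =N– keeps its lone pair in-plane and puts one electron into the π system; the boron has an empty p orbital — every position has a p orbital, so the cyclic π system is continuous.
Tallying contributions gives 6 × 2 = 12 from the double-bond units + 0 from the BH atom = 12.
With 12 = 4·3 π electrons, Hückel's rule classifies the planar ring as antiaromatic.

Antiaromatic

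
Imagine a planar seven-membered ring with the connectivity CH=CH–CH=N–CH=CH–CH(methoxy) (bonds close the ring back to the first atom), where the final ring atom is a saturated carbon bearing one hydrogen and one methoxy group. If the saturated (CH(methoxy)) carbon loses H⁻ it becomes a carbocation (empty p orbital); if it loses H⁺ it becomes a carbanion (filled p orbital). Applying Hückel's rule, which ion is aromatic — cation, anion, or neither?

Both ions have a continuous loop of p orbitals — each ring atom is sp².
Cation: 3 × 2 + 0 = 6 π electrons → 4(1)+2, aromatic.
Anion: 3 × 2 + 2 = 8 π electrons → 4(2), antiaromatic.

The cation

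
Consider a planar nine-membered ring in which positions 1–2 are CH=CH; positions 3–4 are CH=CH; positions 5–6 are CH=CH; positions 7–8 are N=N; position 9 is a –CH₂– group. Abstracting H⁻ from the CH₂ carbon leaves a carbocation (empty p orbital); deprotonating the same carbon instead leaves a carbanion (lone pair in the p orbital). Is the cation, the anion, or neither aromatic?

In either ion the ring is fully conjugated: every atom, including the new sp² carbon, supplies a p orbital.
Cation: 4 × 2 + 0 = 8 π electrons → 4(2), antiaromatic.
Anion: 4 × 2 + 2 = 10 π electrons → 4(2)+2, aromatic.

The anion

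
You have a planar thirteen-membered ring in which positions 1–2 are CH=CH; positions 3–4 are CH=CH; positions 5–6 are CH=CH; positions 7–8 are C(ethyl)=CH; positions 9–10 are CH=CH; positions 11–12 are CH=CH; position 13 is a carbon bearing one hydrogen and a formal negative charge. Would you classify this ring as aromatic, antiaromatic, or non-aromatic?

Aromatic

All ring atoms are sp² and supply a p orbital to the ring (each doubly-bonded ring atom is sp² with one p-orbital electron; the carbanion's lone pair occupies the p orbital); the conjugation is uninterrupted.
Adding the contributions, 6 × 2 = 12 from the double-bond units + 2 from the CH(-) atom = 14.
Since 14 = 4·3 + 2, the ring meets the 4n+2 criterion.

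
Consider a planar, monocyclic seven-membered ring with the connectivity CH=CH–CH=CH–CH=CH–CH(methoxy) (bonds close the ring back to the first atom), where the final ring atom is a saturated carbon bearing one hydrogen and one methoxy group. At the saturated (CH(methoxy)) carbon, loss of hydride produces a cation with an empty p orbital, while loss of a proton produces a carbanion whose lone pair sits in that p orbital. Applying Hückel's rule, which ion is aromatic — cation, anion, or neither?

The cation

In either ion the ring is fully conjugated: every atom, including the new sp² carbon, supplies a p orbital.
Cation: 3 × 2 + 0 = 6 π electrons → 4(1)+2, aromatic.
Anion: 3 × 2 + 2 = 8 π electrons → 4(2), antiaromatic.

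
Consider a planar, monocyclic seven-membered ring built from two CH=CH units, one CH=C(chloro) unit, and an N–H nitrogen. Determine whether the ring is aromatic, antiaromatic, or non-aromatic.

All ring atoms are sp² and supply a p orbital to the ring (the double-bond atoms are sp², each contributing one p electron; the pyrrole-type nitrogen donates its lone pair from the p orbital); the conjugation is uninterrupted.
Tallying contributions gives 3 × 2 = 6 from the double-bond units + 2 from the NH atom = 8.
8 is a 4n count (n = 2), so the planar conjugated ring is antiaromatic.

Antiaromatic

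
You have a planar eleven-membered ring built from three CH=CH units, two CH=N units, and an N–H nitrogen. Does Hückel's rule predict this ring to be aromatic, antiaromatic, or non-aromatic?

Every ring atom contributes a p orbital perpendicular to the ring (every atom in a ring double bond is sp² and brings one electron to the p orbital; each =N– nitrogen is pyridine-type (lone pair in the sp² plane, one electron in the p orbital); the pyrrole-type nitrogen donates its lone pair from the p orbital), so the π system is cyclic and fully conjugated.
Counting π electrons: 5 × 2 = 10 from the double-bond units + 2 from the NH atom = 12.
12 = 4(3); a planar, fully conjugated 4n system is antiaromatic.

Antiaromatic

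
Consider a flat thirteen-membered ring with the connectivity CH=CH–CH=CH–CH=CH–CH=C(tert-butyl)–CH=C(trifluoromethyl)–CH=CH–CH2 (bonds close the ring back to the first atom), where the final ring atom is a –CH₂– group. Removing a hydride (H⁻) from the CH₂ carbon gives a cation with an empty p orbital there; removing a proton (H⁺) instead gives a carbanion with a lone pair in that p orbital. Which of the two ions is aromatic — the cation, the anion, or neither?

Both ions have a continuous loop of p orbitals — each ring atom is sp².
Cation: 6 × 2 + 0 = 12 π electrons → 4(3), antiaromatic.
Anion: 6 × 2 + 2 = 14 π electrons → 4(3)+2, aromatic.

The anion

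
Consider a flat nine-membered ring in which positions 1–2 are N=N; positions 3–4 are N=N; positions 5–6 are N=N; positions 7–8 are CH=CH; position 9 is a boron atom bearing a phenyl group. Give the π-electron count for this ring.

8

Every ring atom contributes a p orbital perpendicular to the ring (the double-bond atoms are sp², each contributing one p electron; each =N– nitrogen is pyridine-type (lone pair in the sp² plane, one electron in the p orbital); the boron has an empty p orbital), so the π system is cyclic and fully conjugated.
Counting π electrons: 4 × 2 = 8 from the double-bond units + 0 from the B(phenyl) atom = 8.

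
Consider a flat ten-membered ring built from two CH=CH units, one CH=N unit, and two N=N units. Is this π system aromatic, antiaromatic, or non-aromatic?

Aromatic

All ring atoms are sp² and supply a p orbital to the ring (every atom in a ring double bond is sp² and brings one electron to the p orbital; each =N– nitrogen is pyridine-type (lone pair in the sp² plane, one electron in the p orbital)); the conjugation is uninterrupted.
π-electron count: 5 × 2 = 10 from the 5 double-bond units.
That gives a 4n+2 count (10, n = 2).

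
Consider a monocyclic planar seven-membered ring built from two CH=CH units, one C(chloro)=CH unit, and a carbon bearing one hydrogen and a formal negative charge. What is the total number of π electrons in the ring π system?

8

Check conjugation: each doubly-bonded ring atom is sp² with one p-orbital electron; the carbanion's lone pair occupies the p orbital — every position has a p orbital, so the cyclic π system is continuous.
Counting π electrons: 3 × 2 = 6 from the double-bond units + 2 from the CH(-) atom = 8.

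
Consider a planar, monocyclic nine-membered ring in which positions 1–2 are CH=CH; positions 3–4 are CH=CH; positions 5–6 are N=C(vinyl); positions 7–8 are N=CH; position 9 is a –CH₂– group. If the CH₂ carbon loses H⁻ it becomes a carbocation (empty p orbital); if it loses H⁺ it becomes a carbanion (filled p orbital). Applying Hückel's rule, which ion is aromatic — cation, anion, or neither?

The anion

Both ions have a continuous loop of p orbitals — each ring atom is sp².
Cation: 4 × 2 + 0 = 8 π electrons → 4(2), antiaromatic.
Anion: 4 × 2 + 2 = 10 π electrons → 4(2)+2, aromatic.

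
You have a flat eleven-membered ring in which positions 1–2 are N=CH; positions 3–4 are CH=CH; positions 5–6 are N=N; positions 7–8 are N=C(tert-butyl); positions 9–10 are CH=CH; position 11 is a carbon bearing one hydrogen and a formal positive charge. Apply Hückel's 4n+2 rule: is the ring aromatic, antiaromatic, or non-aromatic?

Aromatic

Check conjugation: every atom in a ring double bond is sp² and brings one electron to the p orbital; each sp² =N– keeps its lone pair in-plane and puts one electron into the π system; the carbocation has an empty p orbital — every position has a p orbital, so the cyclic π system is continuous.
π-electron count: 5 × 2 = 10 from the double-bond units + 0 from the CH(+) atom = 10.
Since 10 = 4·2 + 2, the ring meets the 4n+2 criterion.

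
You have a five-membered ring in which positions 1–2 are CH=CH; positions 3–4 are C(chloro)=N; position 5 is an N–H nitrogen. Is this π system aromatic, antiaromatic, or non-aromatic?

Aromatic

Every ring atom contributes a p orbital perpendicular to the ring (every atom in a ring double bond is sp² and brings one electron to the p orbital; each sp² =N– keeps its lone pair in-plane and puts one electron into the π system; the pyrrole-type nitrogen donates its lone pair from the p orbital), so the π system is cyclic and fully conjugated.
Counting π electrons: 2 × 2 = 4 from the double-bond units + 2 from the NH atom = 6.
With 6 π electrons (n = 1), the Hückel 4n+2 condition holds.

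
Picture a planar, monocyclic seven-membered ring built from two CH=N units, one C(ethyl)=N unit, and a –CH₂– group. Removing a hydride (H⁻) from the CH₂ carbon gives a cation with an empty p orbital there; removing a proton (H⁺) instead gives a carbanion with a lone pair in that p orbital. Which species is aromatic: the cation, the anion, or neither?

The cation

Both ions have a continuous loop of p orbitals — each ring atom is sp².
Cation: 3 × 2 + 0 = 6 π electrons → 4(1)+2, aromatic.
Anion: 3 × 2 + 2 = 8 π electrons → 4(2), antiaromatic.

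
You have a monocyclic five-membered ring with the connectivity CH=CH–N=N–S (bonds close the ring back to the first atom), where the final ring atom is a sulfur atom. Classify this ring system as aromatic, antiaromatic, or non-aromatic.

All ring atoms are sp² and supply a p orbital to the ring (every atom in a ring double bond is sp² and brings one electron to the p orbital; each sp² =N– keeps its lone pair in-plane and puts one electron into the π system; the sulfur donates one lone pair from its p orbital); the conjugation is uninterrupted.
π-electron count: 2 × 2 = 4 from the double-bond units + 2 from the S atom = 6.
6 = 4(1) + 2, which satisfies Hückel's 4n+2 rule.

Aromatic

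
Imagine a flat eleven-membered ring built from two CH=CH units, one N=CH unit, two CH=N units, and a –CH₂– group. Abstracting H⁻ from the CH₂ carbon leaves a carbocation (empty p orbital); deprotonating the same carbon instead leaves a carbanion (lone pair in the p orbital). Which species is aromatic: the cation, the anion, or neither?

Both ions have a continuous loop of p orbitals — each ring atom is sp².
Cation: 5 × 2 + 0 = 10 π electrons → 4(2)+2, aromatic.
Anion: 5 × 2 + 2 = 12 π electrons → 4(3), antiaromatic.

The cation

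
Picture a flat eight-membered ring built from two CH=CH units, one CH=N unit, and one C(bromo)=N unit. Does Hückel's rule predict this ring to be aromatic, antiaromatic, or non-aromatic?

Antiaromatic

Check conjugation: the double-bond atoms are sp², each contributing one p electron; each =N– nitrogen is pyridine-type (lone pair in the sp² plane, one electron in the p orbital) — every position has a p orbital, so the cyclic π system is continuous.
Counting π electrons: 4 × 2 = 8 from the 4 double-bond units.
A 4n π count (8, n = 2) in a planar conjugated ring means antiaromatic.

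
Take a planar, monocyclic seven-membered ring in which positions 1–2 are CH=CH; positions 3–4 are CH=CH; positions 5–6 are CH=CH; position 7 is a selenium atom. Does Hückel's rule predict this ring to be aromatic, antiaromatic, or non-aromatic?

Antiaromatic

All ring atoms are sp² and supply a p orbital to the ring (each doubly-bonded ring atom is sp² with one p-orbital electron; the selenium donates one lone pair from its p orbital); the conjugation is uninterrupted.
Adding the contributions, 3 × 2 = 6 from the double-bond units + 2 from the Se atom = 8.
With 8 = 4·2 π electrons, Hückel's rule classifies the planar ring as antiaromatic.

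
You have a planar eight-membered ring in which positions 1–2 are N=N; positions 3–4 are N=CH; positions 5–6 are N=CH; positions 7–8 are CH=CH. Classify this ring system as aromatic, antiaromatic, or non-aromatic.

Antiaromatic

The p orbitals form a continuous loop: each doubly-bonded ring atom is sp² with one p-orbital electron; each sp² =N– keeps its lone pair in-plane and puts one electron into the π system. The ring is fully conjugated.
π-electron count: 4 × 2 = 8 from the 4 double-bond units.
With 8 = 4·2 π electrons, Hückel's rule classifies the planar ring as antiaromatic.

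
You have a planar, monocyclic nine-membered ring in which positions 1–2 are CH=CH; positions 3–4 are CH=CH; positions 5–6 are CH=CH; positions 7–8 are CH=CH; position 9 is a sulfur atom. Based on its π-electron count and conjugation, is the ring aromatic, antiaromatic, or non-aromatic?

All ring atoms are sp² and supply a p orbital to the ring (the double-bond atoms are sp², each contributing one p electron; the sulfur donates one lone pair from its p orbital); the conjugation is uninterrupted.
Tallying contributions gives 4 × 2 = 8 from the double-bond units + 2 from the S atom = 10.
With 10 π electrons (n = 2), the Hückel 4n+2 condition holds.

Aromatic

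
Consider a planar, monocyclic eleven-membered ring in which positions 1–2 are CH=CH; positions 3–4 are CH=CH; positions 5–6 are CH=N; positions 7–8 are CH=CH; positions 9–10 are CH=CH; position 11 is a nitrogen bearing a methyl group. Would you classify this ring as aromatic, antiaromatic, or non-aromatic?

The p orbitals form a continuous loop: every atom in a ring double bond is sp² and brings one electron to the p orbital; each =N– nitrogen is pyridine-type (lone pair in the sp² plane, one electron in the p orbital); the pyrrole-type nitrogen donates its lone pair from the p orbital. The ring is fully conjugated.
Tallying contributions gives 5 × 2 = 10 from the double-bond units + 2 from the N(methyl) atom = 12.
12 is a 4n count (n = 3), so the planar conjugated ring is antiaromatic.

Antiaromatic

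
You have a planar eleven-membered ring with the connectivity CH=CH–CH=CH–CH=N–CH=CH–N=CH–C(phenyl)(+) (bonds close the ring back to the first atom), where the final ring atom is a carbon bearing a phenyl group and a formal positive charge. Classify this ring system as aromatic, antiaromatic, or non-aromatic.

Aromatic

The p orbitals form a continuous loop: every atom in a ring double bond is sp² and brings one electron to the p orbital; the doubly-bonded nitrogens are pyridine-type — their lone pairs lie in the ring plane, leaving one electron in the p orbital; the carbocation has an empty p orbital. The ring is fully conjugated.
Counting π electrons: 5 × 2 = 10 from the double-bond units + 0 from the C(phenyl)(+) atom = 10.
With 10 π electrons (n = 2), the Hückel 4n+2 condition holds.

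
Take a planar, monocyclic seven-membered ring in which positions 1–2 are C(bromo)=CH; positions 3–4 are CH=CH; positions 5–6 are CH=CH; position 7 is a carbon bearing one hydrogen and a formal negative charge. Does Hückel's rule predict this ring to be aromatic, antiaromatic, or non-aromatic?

Check conjugation: each doubly-bonded ring atom is sp² with one p-orbital electron; the carbanion's lone pair occupies the p orbital — every position has a p orbital, so the cyclic π system is continuous.
Counting π electrons: 3 × 2 = 6 from the double-bond units + 2 from the CH(-) atom = 8.
8 is a 4n count (n = 2), so the planar conjugated ring is antiaromatic.

Antiaromatic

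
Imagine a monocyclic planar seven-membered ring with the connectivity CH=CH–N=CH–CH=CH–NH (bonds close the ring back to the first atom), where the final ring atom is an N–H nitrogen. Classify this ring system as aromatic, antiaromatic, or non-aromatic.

Antiaromatic

All ring atoms are sp² and supply a p orbital to the ring (every atom in a ring double bond is sp² and brings one electron to the p orbital; the doubly-bonded nitrogens are pyridine-type — their lone pairs lie in the ring plane, leaving one electron in the p orbital; the pyrrole-type nitrogen donates its lone pair from the p orbital); the conjugation is uninterrupted.
Counting π electrons: 3 × 2 = 6 from the double-bond units + 2 from the NH atom = 8.
8 = 4(2); a planar, fully conjugated 4n system is antiaromatic.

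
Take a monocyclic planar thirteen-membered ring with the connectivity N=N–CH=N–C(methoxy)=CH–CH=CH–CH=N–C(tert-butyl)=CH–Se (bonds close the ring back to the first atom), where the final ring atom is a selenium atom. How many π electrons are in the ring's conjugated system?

14

Every ring atom contributes a p orbital perpendicular to the ring (each doubly-bonded ring atom is sp² with one p-orbital electron; each sp² =N– keeps its lone pair in-plane and puts one electron into the π system; the selenium donates one lone pair from its p orbital), so the π system is cyclic and fully conjugated.
Adding the contributions, 6 × 2 = 12 from the double-bond units + 2 from the Se atom = 14.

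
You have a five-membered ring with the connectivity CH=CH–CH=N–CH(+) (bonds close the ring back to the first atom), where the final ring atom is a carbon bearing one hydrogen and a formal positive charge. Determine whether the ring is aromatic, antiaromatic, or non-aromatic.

Every ring atom contributes a p orbital perpendicular to the ring (every atom in a ring double bond is sp² and brings one electron to the p orbital; each =N– nitrogen is pyridine-type (lone pair in the sp² plane, one electron in the p orbital); the carbocation has an empty p orbital), so the π system is cyclic and fully conjugated.
π-electron count: 2 × 2 = 4 from the double-bond units + 0 from the CH(+) atom = 4.
4 is a 4n count (n = 1), so the planar conjugated ring is antiaromatic.

Antiaromatic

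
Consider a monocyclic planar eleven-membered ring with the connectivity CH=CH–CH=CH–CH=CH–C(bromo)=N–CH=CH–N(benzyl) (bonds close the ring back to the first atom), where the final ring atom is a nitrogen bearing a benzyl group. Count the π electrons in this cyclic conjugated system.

12

All ring atoms are sp² and supply a p orbital to the ring (every atom in a ring double bond is sp² and brings one electron to the p orbital; each =N– nitrogen is pyridine-type (lone pair in the sp² plane, one electron in the p orbital); the pyrrole-type nitrogen donates its lone pair from the p orbital); the conjugation is uninterrupted.
π-electron count: 5 × 2 = 10 from the double-bond units + 2 from the N(benzyl) atom = 12.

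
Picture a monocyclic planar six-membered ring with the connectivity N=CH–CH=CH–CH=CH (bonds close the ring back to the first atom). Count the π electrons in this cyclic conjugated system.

Every ring atom contributes a p orbital perpendicular to the ring (the double-bond atoms are sp², each contributing one p electron; the doubly-bonded nitrogens are pyridine-type — their lone pairs lie in the ring plane, leaving one electron in the p orbital), so the π system is cyclic and fully conjugated.
Tallying contributions gives 3 × 2 = 6 from the 3 double-bond units.

6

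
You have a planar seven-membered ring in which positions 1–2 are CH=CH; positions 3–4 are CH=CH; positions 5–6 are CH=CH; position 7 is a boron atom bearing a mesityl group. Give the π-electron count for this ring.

Check conjugation: every atom in a ring double bond is sp² and brings one electron to the p orbital; the boron has an empty p orbital — every position has a p orbital, so the cyclic π system is continuous.
π-electron count: 3 × 2 = 6 from the double-bond units + 0 from the B(mesityl) atom = 6.

6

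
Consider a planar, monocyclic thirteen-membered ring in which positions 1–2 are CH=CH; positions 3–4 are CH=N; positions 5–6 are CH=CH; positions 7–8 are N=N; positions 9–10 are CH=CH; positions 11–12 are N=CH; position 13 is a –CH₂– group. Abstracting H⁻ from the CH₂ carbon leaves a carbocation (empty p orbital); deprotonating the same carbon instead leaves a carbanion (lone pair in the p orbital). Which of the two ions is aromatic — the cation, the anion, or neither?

The anion

Both ions have a continuous loop of p orbitals — each ring atom is sp².
Cation: 6 × 2 + 0 = 12 π electrons → 4(3), antiaromatic.
Anion: 6 × 2 + 2 = 14 π electrons → 4(3)+2, aromatic.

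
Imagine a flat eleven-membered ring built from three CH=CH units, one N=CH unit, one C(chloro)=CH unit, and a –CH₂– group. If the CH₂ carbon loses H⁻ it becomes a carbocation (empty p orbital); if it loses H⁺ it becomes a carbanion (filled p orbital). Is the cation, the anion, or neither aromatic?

The cation

In either ion the ring is fully conjugated: every atom, including the new sp² carbon, supplies a p orbital.
Cation: 5 × 2 + 0 = 10 π electrons → 4(2)+2, aromatic.
Anion: 5 × 2 + 2 = 12 π electrons → 4(3), antiaromatic.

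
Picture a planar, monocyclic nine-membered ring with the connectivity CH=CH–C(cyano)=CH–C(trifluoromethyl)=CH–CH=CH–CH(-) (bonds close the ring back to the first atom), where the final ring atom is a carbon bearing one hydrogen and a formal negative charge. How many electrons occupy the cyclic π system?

10

Every ring atom contributes a p orbital perpendicular to the ring (every atom in a ring double bond is sp² and brings one electron to the p orbital; the carbanion's lone pair occupies the p orbital), so the π system is cyclic and fully conjugated.
Adding the contributions, 4 × 2 = 8 from the double-bond units + 2 from the CH(-) atom = 10.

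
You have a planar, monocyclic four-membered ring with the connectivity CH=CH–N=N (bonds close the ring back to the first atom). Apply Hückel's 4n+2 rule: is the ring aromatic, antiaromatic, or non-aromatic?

Antiaromatic

The p orbitals form a continuous loop: each doubly-bonded ring atom is sp² with one p-orbital electron; each =N– nitrogen is pyridine-type (lone pair in the sp² plane, one electron in the p orbital). The ring is fully conjugated.
Tallying contributions gives 2 × 2 = 4 from the 2 double-bond units.
4 = 4(1); a planar, fully conjugated 4n system is antiaromatic.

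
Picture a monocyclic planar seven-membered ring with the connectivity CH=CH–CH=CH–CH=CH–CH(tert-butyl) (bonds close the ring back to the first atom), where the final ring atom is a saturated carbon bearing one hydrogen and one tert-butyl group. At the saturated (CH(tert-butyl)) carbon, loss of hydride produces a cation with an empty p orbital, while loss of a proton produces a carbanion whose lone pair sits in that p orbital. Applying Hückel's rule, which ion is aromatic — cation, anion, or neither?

The cation

In both ions every ring atom is sp² and contributes a p orbital, so both rings are fully conjugated.
Cation: 3 × 2 + 0 = 6 π electrons → 4(1)+2, aromatic.
Anion: 3 × 2 + 2 = 8 π electrons → 4(2), antiaromatic.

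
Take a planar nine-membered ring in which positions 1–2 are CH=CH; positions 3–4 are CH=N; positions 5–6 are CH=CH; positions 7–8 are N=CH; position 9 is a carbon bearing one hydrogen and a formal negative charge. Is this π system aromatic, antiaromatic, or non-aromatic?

Aromatic

Every ring atom contributes a p orbital perpendicular to the ring (the double-bond atoms are sp², each contributing one p electron; each sp² =N– keeps its lone pair in-plane and puts one electron into the π system; the carbanion's lone pair occupies the p orbital), so the π system is cyclic and fully conjugated.
π-electron count: 4 × 2 = 8 from the double-bond units + 2 from the CH(-) atom = 10.
With 10 π electrons (n = 2), the Hückel 4n+2 condition holds.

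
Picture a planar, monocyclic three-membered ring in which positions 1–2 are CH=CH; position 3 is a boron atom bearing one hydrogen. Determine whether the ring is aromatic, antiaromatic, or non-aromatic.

Every ring atom contributes a p orbital perpendicular to the ring (the double-bond atoms are sp², each contributing one p electron; the boron has an empty p orbital), so the π system is cyclic and fully conjugated.
Tallying contributions gives 1 × 2 = 2 from the double-bond unit + 0 from the BH atom = 2.
With 2 π electrons (n = 0), the Hückel 4n+2 condition holds.

Aromatic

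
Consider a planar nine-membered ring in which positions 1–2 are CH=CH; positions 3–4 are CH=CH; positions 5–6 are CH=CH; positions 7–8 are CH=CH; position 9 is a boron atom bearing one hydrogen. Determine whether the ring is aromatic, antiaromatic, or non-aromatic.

All ring atoms are sp² and supply a p orbital to the ring (the double-bond atoms are sp², each contributing one p electron; the boron has an empty p orbital); the conjugation is uninterrupted.
π-electron count: 4 × 2 = 8 from the double-bond units + 0 from the BH atom = 8.
8 is a 4n count (n = 2), so the planar conjugated ring is antiaromatic.

Antiaromatic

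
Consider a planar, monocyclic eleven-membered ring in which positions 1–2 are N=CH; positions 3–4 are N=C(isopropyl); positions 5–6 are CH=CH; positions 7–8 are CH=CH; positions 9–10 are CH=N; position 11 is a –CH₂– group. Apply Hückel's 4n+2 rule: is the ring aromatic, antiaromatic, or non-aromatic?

Non-aromatic

The CH2 carbon is saturated: the tetrahedral CH₂ carbon is sp³ and has no p orbital in the ring π system. Conjugation is not continuous around the ring.
A ring that is not fully conjugated cannot be aromatic or antiaromatic regardless of its π-electron count.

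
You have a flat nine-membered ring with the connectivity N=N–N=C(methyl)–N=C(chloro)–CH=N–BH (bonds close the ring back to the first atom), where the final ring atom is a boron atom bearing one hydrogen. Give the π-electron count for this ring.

All ring atoms are sp² and supply a p orbital to the ring (the double-bond atoms are sp², each contributing one p electron; each =N– nitrogen is pyridine-type (lone pair in the sp² plane, one electron in the p orbital); the boron has an empty p orbital); the conjugation is uninterrupted.
π-electron count: 4 × 2 = 8 from the double-bond units + 0 from the BH atom = 8.

8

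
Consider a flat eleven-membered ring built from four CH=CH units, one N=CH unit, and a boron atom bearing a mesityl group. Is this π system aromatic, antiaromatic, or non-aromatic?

Aromatic

All ring atoms are sp² and supply a p orbital to the ring (the double-bond atoms are sp², each contributing one p electron; each =N– nitrogen is pyridine-type (lone pair in the sp² plane, one electron in the p orbital); the boron has an empty p orbital); the conjugation is uninterrupted.
Tallying contributions gives 5 × 2 = 10 from the double-bond units + 0 from the B(mesityl) atom = 10.
Since 10 = 4·2 + 2, the ring meets the 4n+2 criterion.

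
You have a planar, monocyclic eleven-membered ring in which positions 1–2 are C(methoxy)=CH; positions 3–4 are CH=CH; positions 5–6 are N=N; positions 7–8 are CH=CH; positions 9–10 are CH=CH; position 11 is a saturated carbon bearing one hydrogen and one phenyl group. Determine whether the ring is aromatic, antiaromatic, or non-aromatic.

Non-aromatic

Because that saturated carbon is sp³ and has no p orbital in the ring π system at the CH(phenyl) position, the π system cannot extend all the way around the ring.
Hückel's rule only applies to fully conjugated rings, so this one is simply non-aromatic.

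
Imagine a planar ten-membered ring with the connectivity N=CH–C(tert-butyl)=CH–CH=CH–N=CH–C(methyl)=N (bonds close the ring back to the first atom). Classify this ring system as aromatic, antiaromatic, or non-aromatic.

All ring atoms are sp² and supply a p orbital to the ring (every atom in a ring double bond is sp² and brings one electron to the p orbital; each sp² =N– keeps its lone pair in-plane and puts one electron into the π system); the conjugation is uninterrupted.
Adding the contributions, 5 × 2 = 10 from the 5 double-bond units.
10 = 4(2) + 2, which satisfies Hückel's 4n+2 rule.

Aromatic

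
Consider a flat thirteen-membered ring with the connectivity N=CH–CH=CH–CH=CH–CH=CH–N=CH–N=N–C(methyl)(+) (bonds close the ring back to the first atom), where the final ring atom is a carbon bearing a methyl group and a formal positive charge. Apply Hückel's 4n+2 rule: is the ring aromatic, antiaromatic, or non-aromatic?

Antiaromatic

Check conjugation: the double-bond atoms are sp², each contributing one p electron; each =N– nitrogen is pyridine-type (lone pair in the sp² plane, one electron in the p orbital); the carbocation has an empty p orbital — every position has a p orbital, so the cyclic π system is continuous.
Counting π electrons: 6 × 2 = 12 from the double-bond units + 0 from the C(methyl)(+) atom = 12.
With 12 = 4·3 π electrons, Hückel's rule classifies the planar ring as antiaromatic.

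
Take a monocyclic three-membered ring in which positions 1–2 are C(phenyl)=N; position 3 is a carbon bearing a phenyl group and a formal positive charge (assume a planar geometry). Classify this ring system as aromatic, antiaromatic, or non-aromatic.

All ring atoms are sp² and supply a p orbital to the ring (each doubly-bonded ring atom is sp² with one p-orbital electron; the doubly-bonded nitrogens are pyridine-type — their lone pairs lie in the ring plane, leaving one electron in the p orbital; the carbocation has an empty p orbital); the conjugation is uninterrupted.
Tallying contributions gives 1 × 2 = 2 from the double-bond unit + 0 from the C(phenyl)(+) atom = 2.
With 2 π electrons (n = 0), the Hückel 4n+2 condition holds.

Aromatic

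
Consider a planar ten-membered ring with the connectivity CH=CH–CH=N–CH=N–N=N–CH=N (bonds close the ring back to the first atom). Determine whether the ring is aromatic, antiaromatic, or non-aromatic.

Check conjugation: every atom in a ring double bond is sp² and brings one electron to the p orbital; the doubly-bonded nitrogens are pyridine-type — their lone pairs lie in the ring plane, leaving one electron in the p orbital — every position has a p orbital, so the cyclic π system is continuous.
Tallying contributions gives 5 × 2 = 10 from the 5 double-bond units.
With 10 π electrons (n = 2), the Hückel 4n+2 condition holds.

Aromatic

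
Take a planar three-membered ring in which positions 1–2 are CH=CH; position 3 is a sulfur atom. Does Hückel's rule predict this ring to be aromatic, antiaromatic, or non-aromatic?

Antiaromatic

Check conjugation: each doubly-bonded ring atom is sp² with one p-orbital electron; the sulfur donates one lone pair from its p orbital — every position has a p orbital, so the cyclic π system is continuous.
π-electron count: 1 × 2 = 2 from the double-bond unit + 2 from the S atom = 4.
With 4 = 4·1 π electrons, Hückel's rule classifies the planar ring as antiaromatic.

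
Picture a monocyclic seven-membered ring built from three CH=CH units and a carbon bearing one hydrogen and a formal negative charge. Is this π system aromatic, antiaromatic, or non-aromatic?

All ring atoms are sp² and supply a p orbital to the ring (every atom in a ring double bond is sp² and brings one electron to the p orbital; the carbanion's lone pair occupies the p orbital); the conjugation is uninterrupted.
Tallying contributions gives 3 × 2 = 6 from the double-bond units + 2 from the CH(-) atom = 8.
With 8 = 4·2 π electrons, Hückel's rule classifies the planar ring as antiaromatic.
(The species described is the cycloheptatrienyl anion.)

Antiaromatic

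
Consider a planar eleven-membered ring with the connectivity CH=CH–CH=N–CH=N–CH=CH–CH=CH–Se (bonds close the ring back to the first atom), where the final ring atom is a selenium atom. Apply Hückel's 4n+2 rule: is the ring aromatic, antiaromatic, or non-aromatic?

Every ring atom contributes a p orbital perpendicular to the ring (each doubly-bonded ring atom is sp² with one p-orbital electron; each =N– nitrogen is pyridine-type (lone pair in the sp² plane, one electron in the p orbital); the selenium donates one lone pair from its p orbital), so the π system is cyclic and fully conjugated.
π-electron count: 5 × 2 = 10 from the double-bond units + 2 from the Se atom = 12.
A 4n π count (12, n = 3) in a planar conjugated ring means antiaromatic.

Antiaromatic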